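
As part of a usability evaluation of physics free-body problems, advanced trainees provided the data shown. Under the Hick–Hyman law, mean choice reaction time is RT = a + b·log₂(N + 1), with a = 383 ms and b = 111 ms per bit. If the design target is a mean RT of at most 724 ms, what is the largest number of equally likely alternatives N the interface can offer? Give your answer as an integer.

Set 383 + 111·log₂(N + 1) ≤ 724.
log₂(N + 1) ≤ (724 − 383) / 111 = 3.0721.
N + 1 ≤ 2^3.0721 = 8.4100.
N ≤ 7.4100, so the largest integer N is 7.

7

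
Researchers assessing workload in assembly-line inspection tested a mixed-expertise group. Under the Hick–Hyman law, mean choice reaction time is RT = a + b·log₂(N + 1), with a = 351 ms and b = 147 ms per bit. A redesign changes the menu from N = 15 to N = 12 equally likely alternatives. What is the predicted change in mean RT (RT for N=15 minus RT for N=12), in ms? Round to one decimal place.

44.0

RT(15) = 351 + 147·log₂(16) = 351 + 147·4.0000 = 939.0000 ms.
RT(12) = 351 + 147·log₂(13) = 351 + 147·3.7004 = 894.9588 ms.
Difference = 939.0000 − 894.9588 = 44.0412 ≈ 44.0 ms.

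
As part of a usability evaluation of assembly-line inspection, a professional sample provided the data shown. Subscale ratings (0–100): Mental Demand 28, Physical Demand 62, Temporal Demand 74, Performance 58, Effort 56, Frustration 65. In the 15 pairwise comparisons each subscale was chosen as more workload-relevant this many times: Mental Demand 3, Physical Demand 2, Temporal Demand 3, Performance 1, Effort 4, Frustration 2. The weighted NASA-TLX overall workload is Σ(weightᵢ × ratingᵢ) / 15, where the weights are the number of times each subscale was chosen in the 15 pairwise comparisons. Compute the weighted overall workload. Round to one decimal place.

The tallies are the weights (they sum to 15).
Weighted sum = 3·28 + 2·62 + 3·74 + 1·58 + 4·56 + 2·65
            = 84 + 124 + 222 + 58 + 224 + 130 = 842.
Overall workload = 842 / 15 = 56.1333 ≈ 56.1.

56.1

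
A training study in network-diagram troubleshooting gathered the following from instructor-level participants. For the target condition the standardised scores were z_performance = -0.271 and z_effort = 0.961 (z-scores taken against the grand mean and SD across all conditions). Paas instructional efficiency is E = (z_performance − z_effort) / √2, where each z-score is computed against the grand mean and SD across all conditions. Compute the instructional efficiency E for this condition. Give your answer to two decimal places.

-0.87

z_P − z_E = -0.271 − 0.961 = -1.2320.
E = -1.2320 / √2 = -1.2320 / 1.41421 = -0.8712 ≈ -0.87.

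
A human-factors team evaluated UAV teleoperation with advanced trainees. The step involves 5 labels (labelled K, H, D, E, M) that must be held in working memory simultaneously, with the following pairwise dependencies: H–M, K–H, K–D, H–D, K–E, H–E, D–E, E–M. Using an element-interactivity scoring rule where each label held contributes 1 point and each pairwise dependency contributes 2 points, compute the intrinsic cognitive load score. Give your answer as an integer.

21

Count of labels held simultaneously: 5.
Count of pairwise dependencies listed: 8.
Element contribution: 5 × 1 = 5.
Interaction contribution: 8 × 2 = 16.
Intrinsic load = 5 + 16 = 21.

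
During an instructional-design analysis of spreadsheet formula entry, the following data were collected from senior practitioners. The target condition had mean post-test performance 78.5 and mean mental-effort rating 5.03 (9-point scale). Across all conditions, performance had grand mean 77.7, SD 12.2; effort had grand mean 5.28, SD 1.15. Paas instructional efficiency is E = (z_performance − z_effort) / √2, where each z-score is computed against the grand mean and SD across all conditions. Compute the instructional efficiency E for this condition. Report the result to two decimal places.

0.20

z_performance = (78.5 − 77.7) / 12.2 = 0.8000 / 12.2 = 0.0656.
z_effort = (5.03 − 5.28) / 1.15 = -0.2500 / 1.15 = -0.2174.
z_P − z_E = 0.0656 − (-0.2174) = 0.2830.
E = 0.2830 / √2 = 0.2830 / 1.41421 = 0.2001 ≈ 0.20.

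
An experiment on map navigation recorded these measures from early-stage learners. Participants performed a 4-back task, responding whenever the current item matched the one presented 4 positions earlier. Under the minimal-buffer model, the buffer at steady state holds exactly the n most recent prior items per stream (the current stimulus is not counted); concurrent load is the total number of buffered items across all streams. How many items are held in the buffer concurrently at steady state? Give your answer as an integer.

4

The buffer holds the 4 most recent prior items.
Steady-state concurrent load = 4 items.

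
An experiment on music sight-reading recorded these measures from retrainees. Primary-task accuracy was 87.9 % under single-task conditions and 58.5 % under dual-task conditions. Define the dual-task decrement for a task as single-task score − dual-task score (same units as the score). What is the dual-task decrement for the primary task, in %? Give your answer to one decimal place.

29.4

Decrement = 87.9 − 58.5 = 29.4000 % ≈ 29.4 %.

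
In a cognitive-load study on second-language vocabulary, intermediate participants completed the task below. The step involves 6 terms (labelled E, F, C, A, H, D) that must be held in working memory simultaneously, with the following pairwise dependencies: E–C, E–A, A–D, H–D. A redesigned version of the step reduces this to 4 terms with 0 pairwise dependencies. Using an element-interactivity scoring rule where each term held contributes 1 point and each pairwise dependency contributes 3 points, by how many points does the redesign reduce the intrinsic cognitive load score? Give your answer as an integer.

Original: 6 × 1 + 4 × 3 = 6 + 12 = 18.
Redesigned: 4 × 1 + 0 × 3 = 4 + 0 = 4.
Reduction = 18 − 4 = 14.

14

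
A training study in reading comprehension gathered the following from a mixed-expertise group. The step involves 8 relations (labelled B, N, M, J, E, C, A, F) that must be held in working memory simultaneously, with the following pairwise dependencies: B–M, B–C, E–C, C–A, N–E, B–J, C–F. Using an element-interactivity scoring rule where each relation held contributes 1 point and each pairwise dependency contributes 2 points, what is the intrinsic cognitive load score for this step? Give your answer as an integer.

22

Count of relations held simultaneously: 8.
Count of pairwise dependencies listed: 7.
Element contribution: 8 × 1 = 8.
Interaction contribution: 7 × 2 = 14.
Intrinsic load = 8 + 14 = 22.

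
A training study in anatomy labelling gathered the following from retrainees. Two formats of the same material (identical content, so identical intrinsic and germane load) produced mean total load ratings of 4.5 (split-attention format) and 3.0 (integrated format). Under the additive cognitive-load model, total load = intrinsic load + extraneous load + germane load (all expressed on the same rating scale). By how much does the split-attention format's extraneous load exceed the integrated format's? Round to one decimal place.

1.5

Intrinsic and germane load are equal across formats, so the difference in total load equals the difference in extraneous load.
Extraneous-load difference = 4.5 − 3.0 = 1.5.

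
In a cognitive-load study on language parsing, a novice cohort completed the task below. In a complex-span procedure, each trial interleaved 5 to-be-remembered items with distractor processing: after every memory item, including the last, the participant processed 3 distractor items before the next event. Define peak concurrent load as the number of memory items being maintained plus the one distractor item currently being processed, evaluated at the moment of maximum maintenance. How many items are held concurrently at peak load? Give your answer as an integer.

Maintenance is greatest during the distractor(s) after memory item 5: all 5 memory items are being held.
One distractor item is concurrently being processed.
Peak concurrent load = 5 + 1 = 6 items.

6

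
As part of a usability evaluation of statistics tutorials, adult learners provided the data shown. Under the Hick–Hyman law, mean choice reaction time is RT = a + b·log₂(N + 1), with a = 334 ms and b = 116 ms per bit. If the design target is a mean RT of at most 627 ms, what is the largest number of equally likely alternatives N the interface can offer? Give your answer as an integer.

4

Set 334 + 116·log₂(N + 1) ≤ 627.
log₂(N + 1) ≤ (627 − 334) / 116 = 2.5259.
N + 1 ≤ 2^2.5259 = 5.7593.
N ≤ 4.7593, so the largest integer N is 4.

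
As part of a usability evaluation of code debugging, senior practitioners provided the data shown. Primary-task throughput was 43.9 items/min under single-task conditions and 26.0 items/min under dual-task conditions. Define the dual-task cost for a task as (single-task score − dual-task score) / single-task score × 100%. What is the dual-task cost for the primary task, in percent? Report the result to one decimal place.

Cost = (43.9 − 26.0) / 43.9 × 100%
     = 17.9000 / 43.9 × 100% = 40.7745%.
≈ 40.8%.

40.8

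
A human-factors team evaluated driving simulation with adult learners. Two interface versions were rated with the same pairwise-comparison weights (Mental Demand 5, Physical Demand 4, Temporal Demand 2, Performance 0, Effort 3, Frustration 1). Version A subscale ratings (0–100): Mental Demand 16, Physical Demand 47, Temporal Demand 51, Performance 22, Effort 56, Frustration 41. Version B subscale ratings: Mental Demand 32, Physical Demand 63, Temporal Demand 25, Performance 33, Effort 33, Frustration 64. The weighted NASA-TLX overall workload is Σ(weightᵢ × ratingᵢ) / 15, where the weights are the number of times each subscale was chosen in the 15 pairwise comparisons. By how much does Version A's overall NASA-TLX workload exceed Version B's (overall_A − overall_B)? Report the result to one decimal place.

Version A weighted sum = 5·16 + 4·47 + 2·51 + 0·22 + 3·56 + 1·41 = 80 + 188 + 102 + 0 + 168 + 41 = 579; overall_A = 579/15 = 38.6000.
Version B weighted sum = 5·32 + 4·63 + 2·25 + 0·33 + 3·33 + 1·64 = 160 + 252 + 50 + 0 + 99 + 64 = 625; overall_B = 625/15 = 41.6667.
Difference = 38.6000 − 41.6667 = -3.0667 ≈ -3.1.

-3.1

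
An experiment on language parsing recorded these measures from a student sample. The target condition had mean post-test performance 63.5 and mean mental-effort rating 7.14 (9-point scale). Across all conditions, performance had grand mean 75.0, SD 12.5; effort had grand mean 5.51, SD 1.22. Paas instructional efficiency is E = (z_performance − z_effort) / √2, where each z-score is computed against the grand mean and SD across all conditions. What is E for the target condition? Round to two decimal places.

-1.60

z_performance = (63.5 − 75.0) / 12.5 = -11.5000 / 12.5 = -0.9200.
z_effort = (7.14 − 5.51) / 1.22 = 1.6300 / 1.22 = 1.3361.
z_P − z_E = -0.9200 − 1.3361 = -2.2561.
E = -2.2561 / √2 = -2.2561 / 1.41421 = -1.5953 ≈ -1.60.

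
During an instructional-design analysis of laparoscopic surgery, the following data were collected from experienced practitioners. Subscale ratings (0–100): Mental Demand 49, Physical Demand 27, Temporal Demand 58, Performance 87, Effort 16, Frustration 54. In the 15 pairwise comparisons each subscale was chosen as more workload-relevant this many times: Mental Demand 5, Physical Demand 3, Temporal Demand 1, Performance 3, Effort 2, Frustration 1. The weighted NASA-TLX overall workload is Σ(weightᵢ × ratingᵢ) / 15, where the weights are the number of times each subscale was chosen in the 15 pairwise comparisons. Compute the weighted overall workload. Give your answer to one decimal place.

48.7

The tallies are the weights (they sum to 15).
Weighted sum = 5·49 + 3·27 + 1·58 + 3·87 + 2·16 + 1·54
            = 245 + 81 + 58 + 261 + 32 + 54 = 731.
Overall workload = 731 / 15 = 48.7333 ≈ 48.7.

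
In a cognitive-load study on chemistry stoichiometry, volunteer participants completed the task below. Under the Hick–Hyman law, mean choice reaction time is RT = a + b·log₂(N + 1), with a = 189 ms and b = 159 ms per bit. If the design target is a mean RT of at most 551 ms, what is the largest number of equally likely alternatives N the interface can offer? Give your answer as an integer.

Set 189 + 159·log₂(N + 1) ≤ 551.
log₂(N + 1) ≤ (551 − 189) / 159 = 2.2767.
N + 1 ≤ 2^2.2767 = 4.8457.
N ≤ 3.8457, so the largest integer N is 3.

3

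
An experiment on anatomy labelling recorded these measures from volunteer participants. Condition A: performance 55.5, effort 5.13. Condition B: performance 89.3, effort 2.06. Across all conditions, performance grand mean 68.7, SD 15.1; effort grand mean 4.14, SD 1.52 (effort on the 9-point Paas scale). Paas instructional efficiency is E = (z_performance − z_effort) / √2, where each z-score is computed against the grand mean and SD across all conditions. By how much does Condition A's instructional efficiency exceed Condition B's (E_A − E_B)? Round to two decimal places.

-3.01

Condition A: z_P = (55.5 − 68.7)/15.1 = -0.8742; z_E = (5.13 − 4.14)/1.52 = 0.6513; E_A = (-0.8742 − 0.6513)/√2 = -1.0787.
Condition B: z_P = (89.3 − 68.7)/15.1 = 1.3642; z_E = (2.06 − 4.14)/1.52 = -1.3684; E_B = (1.3642 − (-1.3684))/√2 = 1.9322.
E_A − E_B = -1.0787 − 1.9322 = -3.0109 ≈ -3.01.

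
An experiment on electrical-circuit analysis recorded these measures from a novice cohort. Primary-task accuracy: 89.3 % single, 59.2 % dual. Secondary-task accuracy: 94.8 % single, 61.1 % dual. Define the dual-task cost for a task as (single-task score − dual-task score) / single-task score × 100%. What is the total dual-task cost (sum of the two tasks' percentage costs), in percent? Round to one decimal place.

Primary cost = (89.3 − 59.2) / 89.3 × 100% = 33.7066%.
Secondary cost = (94.8 − 61.1) / 94.8 × 100% = 35.5485%.
Total = 33.7066% + 35.5485% = 69.2551% ≈ 69.3%.

69.3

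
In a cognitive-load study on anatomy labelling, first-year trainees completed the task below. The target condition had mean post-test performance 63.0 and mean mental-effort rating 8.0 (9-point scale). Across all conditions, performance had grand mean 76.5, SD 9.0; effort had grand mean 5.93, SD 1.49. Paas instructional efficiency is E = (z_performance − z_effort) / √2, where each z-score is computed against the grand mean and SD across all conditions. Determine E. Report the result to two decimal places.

z_performance = (63.0 − 76.5) / 9.0 = -13.5000 / 9.0 = -1.5000.
z_effort = (8.0 − 5.93) / 1.49 = 2.0700 / 1.49 = 1.3893.
z_P − z_E = -1.5000 − 1.3893 = -2.8893.
E = -2.8893 / √2 = -2.8893 / 1.41421 = -2.0430 ≈ -2.04.

-2.04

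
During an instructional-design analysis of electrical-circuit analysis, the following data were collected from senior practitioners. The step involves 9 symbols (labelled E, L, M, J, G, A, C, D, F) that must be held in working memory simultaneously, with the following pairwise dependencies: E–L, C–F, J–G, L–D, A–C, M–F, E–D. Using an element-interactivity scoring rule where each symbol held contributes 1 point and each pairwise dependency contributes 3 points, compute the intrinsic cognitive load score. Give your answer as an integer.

Count of symbols held simultaneously: 9.
Count of pairwise dependencies listed: 7.
Element contribution: 9 × 1 = 9.
Interaction contribution: 7 × 3 = 21.
Intrinsic load = 9 + 21 = 30.

30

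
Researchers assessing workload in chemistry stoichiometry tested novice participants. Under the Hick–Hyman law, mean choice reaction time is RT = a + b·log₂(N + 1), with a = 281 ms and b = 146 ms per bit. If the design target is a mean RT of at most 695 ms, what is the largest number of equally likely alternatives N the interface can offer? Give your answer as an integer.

6

Set 281 + 146·log₂(N + 1) ≤ 695.
log₂(N + 1) ≤ (695 − 281) / 146 = 2.8356.
N + 1 ≤ 2^2.8356 = 7.1384.
N ≤ 6.1384, so the largest integer N is 6.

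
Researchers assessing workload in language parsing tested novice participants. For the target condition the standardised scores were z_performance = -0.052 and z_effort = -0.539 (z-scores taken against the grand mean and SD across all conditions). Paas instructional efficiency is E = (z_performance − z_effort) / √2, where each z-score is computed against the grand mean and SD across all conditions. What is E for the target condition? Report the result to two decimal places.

z_P − z_E = -0.052 − (-0.539) = 0.4870.
E = 0.4870 / √2 = 0.4870 / 1.41421 = 0.3444 ≈ 0.34.

0.34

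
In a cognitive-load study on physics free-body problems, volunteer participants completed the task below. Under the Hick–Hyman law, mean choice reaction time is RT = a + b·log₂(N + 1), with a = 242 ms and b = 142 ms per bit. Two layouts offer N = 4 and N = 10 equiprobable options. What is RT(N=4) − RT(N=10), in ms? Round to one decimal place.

RT(4) = 242 + 142·log₂(5) = 242 + 142·2.3219 = 571.7098 ms.
RT(10) = 242 + 142·log₂(11) = 242 + 142·3.4594 = 733.2348 ms.
Difference = 571.7098 − 733.2348 = -161.5250 ≈ -161.5 ms.

-161.5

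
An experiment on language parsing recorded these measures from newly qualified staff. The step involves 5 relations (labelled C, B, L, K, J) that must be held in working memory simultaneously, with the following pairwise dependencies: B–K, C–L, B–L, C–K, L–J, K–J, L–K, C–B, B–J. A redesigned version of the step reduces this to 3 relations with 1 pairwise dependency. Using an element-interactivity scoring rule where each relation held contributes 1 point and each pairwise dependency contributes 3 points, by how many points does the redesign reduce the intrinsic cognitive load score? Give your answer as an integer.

26

Original: 5 × 1 + 9 × 3 = 5 + 27 = 32.
Redesigned: 3 × 1 + 1 × 3 = 3 + 3 = 6.
Reduction = 32 − 6 = 26.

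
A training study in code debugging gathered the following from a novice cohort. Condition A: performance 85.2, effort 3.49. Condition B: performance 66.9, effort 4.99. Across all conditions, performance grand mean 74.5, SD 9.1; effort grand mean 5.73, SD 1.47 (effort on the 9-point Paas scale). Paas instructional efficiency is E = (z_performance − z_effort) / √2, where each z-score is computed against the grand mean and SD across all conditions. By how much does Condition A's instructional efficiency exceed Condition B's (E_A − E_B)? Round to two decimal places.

Condition A: z_P = (85.2 − 74.5)/9.1 = 1.1758; z_E = (3.49 − 5.73)/1.47 = -1.5238; E_A = (1.1758 − (-1.5238))/√2 = 1.9089.
Condition B: z_P = (66.9 − 74.5)/9.1 = -0.8352; z_E = (4.99 − 5.73)/1.47 = -0.5034; E_B = (-0.8352 − (-0.5034))/√2 = -0.2346.
E_A − E_B = 1.9089 − (-0.2346) = 2.1435 ≈ 2.14.

2.14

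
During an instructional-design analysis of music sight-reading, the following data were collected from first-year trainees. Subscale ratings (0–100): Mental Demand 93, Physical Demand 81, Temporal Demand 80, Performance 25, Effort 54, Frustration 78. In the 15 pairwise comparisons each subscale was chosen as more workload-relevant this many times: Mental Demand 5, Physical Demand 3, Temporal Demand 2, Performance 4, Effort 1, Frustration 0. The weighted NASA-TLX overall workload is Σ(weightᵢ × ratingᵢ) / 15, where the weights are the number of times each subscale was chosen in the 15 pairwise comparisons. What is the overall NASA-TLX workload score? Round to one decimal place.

68.1

The tallies are the weights (they sum to 15).
Weighted sum = 5·93 + 3·81 + 2·80 + 4·25 + 1·54 + 0·78
            = 465 + 243 + 160 + 100 + 54 + 0 = 1022.
Overall workload = 1022 / 15 = 68.1333 ≈ 68.1.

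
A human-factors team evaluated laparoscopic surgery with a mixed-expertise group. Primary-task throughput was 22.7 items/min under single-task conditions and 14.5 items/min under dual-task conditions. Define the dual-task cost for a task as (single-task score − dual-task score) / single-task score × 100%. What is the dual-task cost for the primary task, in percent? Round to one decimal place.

36.1

Cost = (22.7 − 14.5) / 22.7 × 100%
     = 8.2000 / 22.7 × 100% = 36.1233%.
≈ 36.1%.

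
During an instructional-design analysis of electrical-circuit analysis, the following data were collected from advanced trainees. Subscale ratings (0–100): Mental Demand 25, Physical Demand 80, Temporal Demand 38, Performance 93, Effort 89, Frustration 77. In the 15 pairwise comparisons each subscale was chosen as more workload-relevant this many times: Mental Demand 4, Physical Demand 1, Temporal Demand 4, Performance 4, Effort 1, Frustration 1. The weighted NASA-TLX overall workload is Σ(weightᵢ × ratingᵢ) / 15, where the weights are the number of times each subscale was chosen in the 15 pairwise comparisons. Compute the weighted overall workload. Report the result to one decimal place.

The tallies are the weights (they sum to 15).
Weighted sum = 4·25 + 1·80 + 4·38 + 4·93 + 1·89 + 1·77
            = 100 + 80 + 152 + 372 + 89 + 77 = 870.
Overall workload = 870 / 15 = 58.0000 ≈ 58.0.

58.0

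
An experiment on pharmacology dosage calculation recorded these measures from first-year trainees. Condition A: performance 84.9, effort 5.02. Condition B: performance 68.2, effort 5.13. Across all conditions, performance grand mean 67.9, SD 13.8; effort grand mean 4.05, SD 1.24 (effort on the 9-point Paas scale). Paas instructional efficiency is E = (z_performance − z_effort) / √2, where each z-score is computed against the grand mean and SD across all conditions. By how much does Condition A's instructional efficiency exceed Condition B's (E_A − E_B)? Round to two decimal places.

0.92

Condition A: z_P = (84.9 − 67.9)/13.8 = 1.2319; z_E = (5.02 − 4.05)/1.24 = 0.7823; E_A = (1.2319 − 0.7823)/√2 = 0.3179.
Condition B: z_P = (68.2 − 67.9)/13.8 = 0.0217; z_E = (5.13 − 4.05)/1.24 = 0.8710; E_B = (0.0217 − 0.8710)/√2 = -0.6005.
E_A − E_B = 0.3179 − (-0.6005) = 0.9184 ≈ 0.92.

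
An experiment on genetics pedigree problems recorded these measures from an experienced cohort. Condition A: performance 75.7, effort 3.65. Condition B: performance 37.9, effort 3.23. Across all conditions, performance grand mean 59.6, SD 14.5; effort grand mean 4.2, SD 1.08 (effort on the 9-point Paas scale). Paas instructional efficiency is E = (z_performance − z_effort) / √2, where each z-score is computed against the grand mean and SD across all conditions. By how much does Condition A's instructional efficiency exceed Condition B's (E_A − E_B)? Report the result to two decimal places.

Condition A: z_P = (75.7 − 59.6)/14.5 = 1.1103; z_E = (3.65 − 4.2)/1.08 = -0.5093; E_A = (1.1103 − (-0.5093))/√2 = 1.1452.
Condition B: z_P = (37.9 − 59.6)/14.5 = -1.4966; z_E = (3.23 − 4.2)/1.08 = -0.8981; E_B = (-1.4966 − (-0.8981))/√2 = -0.4232.
E_A − E_B = 1.1452 − (-0.4232) = 1.5684 ≈ 1.57.

1.57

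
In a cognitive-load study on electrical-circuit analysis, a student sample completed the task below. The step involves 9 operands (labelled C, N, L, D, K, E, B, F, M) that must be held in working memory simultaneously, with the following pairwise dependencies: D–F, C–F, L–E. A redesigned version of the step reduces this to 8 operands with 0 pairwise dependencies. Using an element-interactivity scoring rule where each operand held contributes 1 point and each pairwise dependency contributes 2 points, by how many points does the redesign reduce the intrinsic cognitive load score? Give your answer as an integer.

Original: 9 × 1 + 3 × 2 = 9 + 6 = 15.
Redesigned: 8 × 1 + 0 × 2 = 8 + 0 = 8.
Reduction = 15 − 8 = 7.

7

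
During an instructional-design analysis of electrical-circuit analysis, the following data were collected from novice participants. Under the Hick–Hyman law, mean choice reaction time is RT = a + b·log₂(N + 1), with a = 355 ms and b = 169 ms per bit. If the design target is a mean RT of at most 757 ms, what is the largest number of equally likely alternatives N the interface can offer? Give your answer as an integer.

Set 355 + 169·log₂(N + 1) ≤ 757.
log₂(N + 1) ≤ (757 − 355) / 169 = 2.3787.
N + 1 ≤ 2^2.3787 = 5.2007.
N ≤ 4.2007, so the largest integer N is 4.

4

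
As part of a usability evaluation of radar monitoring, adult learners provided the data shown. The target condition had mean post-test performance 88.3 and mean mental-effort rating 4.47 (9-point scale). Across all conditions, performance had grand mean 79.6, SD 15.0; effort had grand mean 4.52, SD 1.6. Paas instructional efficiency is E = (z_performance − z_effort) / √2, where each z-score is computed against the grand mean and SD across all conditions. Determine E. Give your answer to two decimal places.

z_performance = (88.3 − 79.6) / 15.0 = 8.7000 / 15.0 = 0.5800.
z_effort = (4.47 − 4.52) / 1.6 = -0.0500 / 1.6 = -0.0312.
z_P − z_E = 0.5800 − (-0.0312) = 0.6112.
E = 0.6112 / √2 = 0.6112 / 1.41421 = 0.4322 ≈ 0.43.

0.43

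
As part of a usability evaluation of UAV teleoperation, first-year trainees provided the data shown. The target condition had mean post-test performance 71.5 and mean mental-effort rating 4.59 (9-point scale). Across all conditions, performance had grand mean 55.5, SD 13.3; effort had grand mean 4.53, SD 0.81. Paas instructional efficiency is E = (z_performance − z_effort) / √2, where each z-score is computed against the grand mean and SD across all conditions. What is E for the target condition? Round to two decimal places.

0.80

z_performance = (71.5 − 55.5) / 13.3 = 16.0000 / 13.3 = 1.2030.
z_effort = (4.59 − 4.53) / 0.81 = 0.0600 / 0.81 = 0.0741.
z_P − z_E = 1.2030 − 0.0741 = 1.1289.
E = 1.1289 / √2 = 1.1289 / 1.41421 = 0.7983 ≈ 0.80.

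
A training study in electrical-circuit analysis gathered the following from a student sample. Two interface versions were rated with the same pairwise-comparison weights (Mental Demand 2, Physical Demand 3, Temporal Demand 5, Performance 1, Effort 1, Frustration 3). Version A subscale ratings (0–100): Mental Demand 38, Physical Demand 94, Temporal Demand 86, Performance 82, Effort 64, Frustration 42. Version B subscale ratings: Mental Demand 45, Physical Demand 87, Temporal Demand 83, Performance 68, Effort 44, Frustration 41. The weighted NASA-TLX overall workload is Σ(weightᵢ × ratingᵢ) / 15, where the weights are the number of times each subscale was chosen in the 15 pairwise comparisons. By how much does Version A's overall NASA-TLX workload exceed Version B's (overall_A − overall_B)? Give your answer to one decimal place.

Version A weighted sum = 2·38 + 3·94 + 5·86 + 1·82 + 1·64 + 3·42 = 76 + 282 + 430 + 82 + 64 + 126 = 1060; overall_A = 1060/15 = 70.6667.
Version B weighted sum = 2·45 + 3·87 + 5·83 + 1·68 + 1·44 + 3·41 = 90 + 261 + 415 + 68 + 44 + 123 = 1001; overall_B = 1001/15 = 66.7333.
Difference = 70.6667 − 66.7333 = 3.9334 ≈ 3.9.

3.9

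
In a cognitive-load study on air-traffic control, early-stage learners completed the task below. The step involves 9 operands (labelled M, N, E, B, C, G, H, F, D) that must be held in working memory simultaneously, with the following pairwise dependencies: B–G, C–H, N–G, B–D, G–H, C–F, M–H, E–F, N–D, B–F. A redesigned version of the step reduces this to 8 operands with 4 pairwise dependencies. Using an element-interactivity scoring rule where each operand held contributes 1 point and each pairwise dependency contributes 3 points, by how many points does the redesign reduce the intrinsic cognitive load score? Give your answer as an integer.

19

Original: 9 × 1 + 10 × 3 = 9 + 30 = 39.
Redesigned: 8 × 1 + 4 × 3 = 8 + 12 = 20.
Reduction = 39 − 20 = 19.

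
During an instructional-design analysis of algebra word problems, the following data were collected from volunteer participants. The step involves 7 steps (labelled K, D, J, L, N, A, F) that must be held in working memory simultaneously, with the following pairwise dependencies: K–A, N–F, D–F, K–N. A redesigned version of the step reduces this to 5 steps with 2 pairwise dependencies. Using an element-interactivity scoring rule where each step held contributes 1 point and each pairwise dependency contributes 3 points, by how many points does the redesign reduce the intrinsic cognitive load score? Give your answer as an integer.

8

Original: 7 × 1 + 4 × 3 = 7 + 12 = 19.
Redesigned: 5 × 1 + 2 × 3 = 5 + 6 = 11.
Reduction = 19 − 11 = 8.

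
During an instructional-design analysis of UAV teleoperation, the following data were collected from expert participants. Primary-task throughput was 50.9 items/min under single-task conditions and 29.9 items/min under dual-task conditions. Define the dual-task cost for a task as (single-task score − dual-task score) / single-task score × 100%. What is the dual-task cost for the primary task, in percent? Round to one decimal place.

Cost = (50.9 − 29.9) / 50.9 × 100%
     = 21.0000 / 50.9 × 100% = 41.2574%.
≈ 41.3%.

41.3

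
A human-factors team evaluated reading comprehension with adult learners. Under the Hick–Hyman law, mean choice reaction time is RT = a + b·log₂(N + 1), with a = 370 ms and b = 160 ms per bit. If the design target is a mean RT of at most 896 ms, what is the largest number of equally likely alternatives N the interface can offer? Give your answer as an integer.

8

Set 370 + 160·log₂(N + 1) ≤ 896.
log₂(N + 1) ≤ (896 − 370) / 160 = 3.2875.
N + 1 ≤ 2^3.2875 = 9.7642.
N ≤ 8.7642, so the largest integer N is 8.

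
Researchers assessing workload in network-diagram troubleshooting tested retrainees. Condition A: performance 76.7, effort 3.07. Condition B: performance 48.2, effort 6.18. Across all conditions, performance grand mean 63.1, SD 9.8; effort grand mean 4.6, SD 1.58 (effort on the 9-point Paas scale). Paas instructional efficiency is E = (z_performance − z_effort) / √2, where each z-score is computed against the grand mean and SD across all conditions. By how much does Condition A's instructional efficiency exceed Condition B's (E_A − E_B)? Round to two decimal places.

Condition A: z_P = (76.7 − 63.1)/9.8 = 1.3878; z_E = (3.07 − 4.6)/1.58 = -0.9684; E_A = (1.3878 − (-0.9684))/√2 = 1.6661.
Condition B: z_P = (48.2 − 63.1)/9.8 = -1.5204; z_E = (6.18 − 4.6)/1.58 = 1.0000; E_B = (-1.5204 − 1.0000)/√2 = -1.7822.
E_A − E_B = 1.6661 − (-1.7822) = 3.4483 ≈ 3.45.

3.45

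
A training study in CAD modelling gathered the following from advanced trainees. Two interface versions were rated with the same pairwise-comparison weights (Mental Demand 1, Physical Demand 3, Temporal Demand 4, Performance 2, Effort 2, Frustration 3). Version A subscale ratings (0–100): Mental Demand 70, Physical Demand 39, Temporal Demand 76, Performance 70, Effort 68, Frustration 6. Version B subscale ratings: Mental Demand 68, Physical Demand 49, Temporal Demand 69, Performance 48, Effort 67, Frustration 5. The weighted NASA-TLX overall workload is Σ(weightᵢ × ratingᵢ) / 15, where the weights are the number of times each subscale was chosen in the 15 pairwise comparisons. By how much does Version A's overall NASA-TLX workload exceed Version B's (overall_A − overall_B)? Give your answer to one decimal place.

3.3

Version A weighted sum = 1·70 + 3·39 + 4·76 + 2·70 + 2·68 + 3·6 = 70 + 117 + 304 + 140 + 136 + 18 = 785; overall_A = 785/15 = 52.3333.
Version B weighted sum = 1·68 + 3·49 + 4·69 + 2·48 + 2·67 + 3·5 = 68 + 147 + 276 + 96 + 134 + 15 = 736; overall_B = 736/15 = 49.0667.
Difference = 52.3333 − 49.0667 = 3.2666 ≈ 3.3.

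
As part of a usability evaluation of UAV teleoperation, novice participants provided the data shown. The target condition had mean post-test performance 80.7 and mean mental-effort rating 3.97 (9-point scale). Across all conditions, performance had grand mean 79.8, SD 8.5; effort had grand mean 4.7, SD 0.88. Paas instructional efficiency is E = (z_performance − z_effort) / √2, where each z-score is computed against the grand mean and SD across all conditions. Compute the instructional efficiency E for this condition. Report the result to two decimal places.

0.66

z_performance = (80.7 − 79.8) / 8.5 = 0.9000 / 8.5 = 0.1059.
z_effort = (3.97 − 4.7) / 0.88 = -0.7300 / 0.88 = -0.8295.
z_P − z_E = 0.1059 − (-0.8295) = 0.9354.
E = 0.9354 / √2 = 0.9354 / 1.41421 = 0.6614 ≈ 0.66.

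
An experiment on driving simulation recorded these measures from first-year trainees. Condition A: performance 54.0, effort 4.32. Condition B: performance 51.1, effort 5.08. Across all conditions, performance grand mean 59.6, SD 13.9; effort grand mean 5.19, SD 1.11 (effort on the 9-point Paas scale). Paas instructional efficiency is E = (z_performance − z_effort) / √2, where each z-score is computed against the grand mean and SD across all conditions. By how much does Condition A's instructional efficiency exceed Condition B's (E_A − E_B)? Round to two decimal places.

0.63

Condition A: z_P = (54.0 − 59.6)/13.9 = -0.4029; z_E = (4.32 − 5.19)/1.11 = -0.7838; E_A = (-0.4029 − (-0.7838))/√2 = 0.2693.
Condition B: z_P = (51.1 − 59.6)/13.9 = -0.6115; z_E = (5.08 − 5.19)/1.11 = -0.0991; E_B = (-0.6115 − (-0.0991))/√2 = -0.3623.
E_A − E_B = 0.2693 − (-0.3623) = 0.6316 ≈ 0.63.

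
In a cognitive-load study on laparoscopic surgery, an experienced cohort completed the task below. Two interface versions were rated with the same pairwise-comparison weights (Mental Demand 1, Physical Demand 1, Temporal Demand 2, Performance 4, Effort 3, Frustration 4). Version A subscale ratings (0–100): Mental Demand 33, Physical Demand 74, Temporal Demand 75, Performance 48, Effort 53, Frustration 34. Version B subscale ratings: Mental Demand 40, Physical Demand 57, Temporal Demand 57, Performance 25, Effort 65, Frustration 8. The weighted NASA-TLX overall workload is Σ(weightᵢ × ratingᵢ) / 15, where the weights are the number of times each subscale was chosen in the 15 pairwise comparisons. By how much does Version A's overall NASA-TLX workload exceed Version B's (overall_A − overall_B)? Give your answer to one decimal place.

13.7

Version A weighted sum = 1·33 + 1·74 + 2·75 + 4·48 + 3·53 + 4·34 = 33 + 74 + 150 + 192 + 159 + 136 = 744; overall_A = 744/15 = 49.6000.
Version B weighted sum = 1·40 + 1·57 + 2·57 + 4·25 + 3·65 + 4·8 = 40 + 57 + 114 + 100 + 195 + 32 = 538; overall_B = 538/15 = 35.8667.
Difference = 49.6000 − 35.8667 = 13.7333 ≈ 13.7.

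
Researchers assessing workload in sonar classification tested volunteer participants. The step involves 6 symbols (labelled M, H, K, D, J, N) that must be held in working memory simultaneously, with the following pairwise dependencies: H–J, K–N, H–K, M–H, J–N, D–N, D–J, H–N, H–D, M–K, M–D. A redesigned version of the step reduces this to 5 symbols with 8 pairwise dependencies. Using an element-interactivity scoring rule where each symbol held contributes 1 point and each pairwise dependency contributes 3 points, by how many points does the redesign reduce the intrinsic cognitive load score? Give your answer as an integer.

10

Original: 6 × 1 + 11 × 3 = 6 + 33 = 39.
Redesigned: 5 × 1 + 8 × 3 = 5 + 24 = 29.
Reduction = 39 − 29 = 10.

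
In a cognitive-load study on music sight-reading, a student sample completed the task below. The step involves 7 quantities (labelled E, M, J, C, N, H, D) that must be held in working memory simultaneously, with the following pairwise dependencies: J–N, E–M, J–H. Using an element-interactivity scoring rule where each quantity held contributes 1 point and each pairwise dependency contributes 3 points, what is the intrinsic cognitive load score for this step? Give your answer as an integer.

16

Count of quantities held simultaneously: 7.
Count of pairwise dependencies listed: 3.
Element contribution: 7 × 1 = 7.
Interaction contribution: 3 × 3 = 9.
Intrinsic load = 7 + 9 = 16.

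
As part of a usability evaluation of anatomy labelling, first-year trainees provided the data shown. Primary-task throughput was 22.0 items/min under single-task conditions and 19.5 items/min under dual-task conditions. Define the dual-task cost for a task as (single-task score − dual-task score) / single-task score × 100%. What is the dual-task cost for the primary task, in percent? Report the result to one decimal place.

11.4

Cost = (22.0 − 19.5) / 22.0 × 100%
     = 2.5000 / 22.0 × 100% = 11.3636%.
≈ 11.4%.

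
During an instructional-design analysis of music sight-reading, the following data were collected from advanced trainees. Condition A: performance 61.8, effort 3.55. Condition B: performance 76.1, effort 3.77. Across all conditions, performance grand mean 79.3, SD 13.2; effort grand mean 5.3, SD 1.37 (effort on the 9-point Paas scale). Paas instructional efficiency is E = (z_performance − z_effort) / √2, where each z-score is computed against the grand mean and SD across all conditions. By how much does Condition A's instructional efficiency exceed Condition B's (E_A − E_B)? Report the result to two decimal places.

Condition A: z_P = (61.8 − 79.3)/13.2 = -1.3258; z_E = (3.55 − 5.3)/1.37 = -1.2774; E_A = (-1.3258 − (-1.2774))/√2 = -0.0342.
Condition B: z_P = (76.1 − 79.3)/13.2 = -0.2424; z_E = (3.77 − 5.3)/1.37 = -1.1168; E_B = (-0.2424 − (-1.1168))/√2 = 0.6183.
E_A − E_B = -0.0342 − 0.6183 = -0.6525 ≈ -0.65.

-0.65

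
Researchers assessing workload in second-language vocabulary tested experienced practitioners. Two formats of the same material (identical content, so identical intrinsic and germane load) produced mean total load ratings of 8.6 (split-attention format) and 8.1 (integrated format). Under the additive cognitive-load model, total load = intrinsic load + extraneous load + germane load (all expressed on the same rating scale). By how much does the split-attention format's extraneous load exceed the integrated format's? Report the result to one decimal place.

Intrinsic and germane load are equal across formats, so the difference in total load equals the difference in extraneous load.
Extraneous-load difference = 8.6 − 8.1 = 0.5.

0.5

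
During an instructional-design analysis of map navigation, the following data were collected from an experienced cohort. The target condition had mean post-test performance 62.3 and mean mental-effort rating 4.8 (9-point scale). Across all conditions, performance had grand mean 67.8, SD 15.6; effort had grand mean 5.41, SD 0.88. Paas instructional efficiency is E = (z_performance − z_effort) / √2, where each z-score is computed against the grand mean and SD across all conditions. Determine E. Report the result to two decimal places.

z_performance = (62.3 − 67.8) / 15.6 = -5.5000 / 15.6 = -0.3526.
z_effort = (4.8 − 5.41) / 0.88 = -0.6100 / 0.88 = -0.6932.
z_P − z_E = -0.3526 − (-0.6932) = 0.3406.
E = 0.3406 / √2 = 0.3406 / 1.41421 = 0.2408 ≈ 0.24.

0.24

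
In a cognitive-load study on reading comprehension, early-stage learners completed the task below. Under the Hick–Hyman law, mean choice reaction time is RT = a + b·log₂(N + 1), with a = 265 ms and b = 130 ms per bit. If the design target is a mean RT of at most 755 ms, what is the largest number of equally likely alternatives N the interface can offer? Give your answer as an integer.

12

Set 265 + 130·log₂(N + 1) ≤ 755.
log₂(N + 1) ≤ (755 − 265) / 130 = 3.7692.
N + 1 ≤ 2^3.7692 = 13.6346.
N ≤ 12.6346, so the largest integer N is 12.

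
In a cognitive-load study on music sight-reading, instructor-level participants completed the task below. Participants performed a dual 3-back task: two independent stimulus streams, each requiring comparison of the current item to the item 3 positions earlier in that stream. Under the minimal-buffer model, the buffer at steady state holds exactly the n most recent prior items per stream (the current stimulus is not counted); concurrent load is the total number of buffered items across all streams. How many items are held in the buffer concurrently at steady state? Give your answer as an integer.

6

Each stream's buffer holds its 3 most recent prior items.
Two independent streams: 2 × 3 = 6 buffered items at steady state.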